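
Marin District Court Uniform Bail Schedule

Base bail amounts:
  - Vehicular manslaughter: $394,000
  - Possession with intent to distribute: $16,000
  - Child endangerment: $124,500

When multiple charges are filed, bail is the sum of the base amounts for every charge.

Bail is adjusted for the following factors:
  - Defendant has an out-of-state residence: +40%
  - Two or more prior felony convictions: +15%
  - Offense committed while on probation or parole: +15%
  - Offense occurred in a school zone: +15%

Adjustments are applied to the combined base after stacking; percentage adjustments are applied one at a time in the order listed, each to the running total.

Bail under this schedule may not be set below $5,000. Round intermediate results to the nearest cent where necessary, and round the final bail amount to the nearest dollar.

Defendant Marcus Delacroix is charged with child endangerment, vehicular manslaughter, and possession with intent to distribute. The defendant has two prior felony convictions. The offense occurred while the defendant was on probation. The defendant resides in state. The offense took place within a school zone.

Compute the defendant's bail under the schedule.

Base amounts from the schedule: child endangerment $124,500; vehicular manslaughter $394,000; possession with intent to distribute $16,000.
Stacking rule: sum of all bases. $124,500 + $394,000 + $16,000 = $534,500.
Two or more prior felony convictions (+15%): $534,500 × 1.15 = $614,675.
Offense committed while on probation or parole (+15%): $614,675 × 1.15 = $706,876.25.
Offense occurred in a school zone (+15%): $706,876.25 × 1.15 = $812,907.69.
$812,907.69 is at or above the $5,000 minimum.
Rounded to the nearest dollar: $812,908.

$812,908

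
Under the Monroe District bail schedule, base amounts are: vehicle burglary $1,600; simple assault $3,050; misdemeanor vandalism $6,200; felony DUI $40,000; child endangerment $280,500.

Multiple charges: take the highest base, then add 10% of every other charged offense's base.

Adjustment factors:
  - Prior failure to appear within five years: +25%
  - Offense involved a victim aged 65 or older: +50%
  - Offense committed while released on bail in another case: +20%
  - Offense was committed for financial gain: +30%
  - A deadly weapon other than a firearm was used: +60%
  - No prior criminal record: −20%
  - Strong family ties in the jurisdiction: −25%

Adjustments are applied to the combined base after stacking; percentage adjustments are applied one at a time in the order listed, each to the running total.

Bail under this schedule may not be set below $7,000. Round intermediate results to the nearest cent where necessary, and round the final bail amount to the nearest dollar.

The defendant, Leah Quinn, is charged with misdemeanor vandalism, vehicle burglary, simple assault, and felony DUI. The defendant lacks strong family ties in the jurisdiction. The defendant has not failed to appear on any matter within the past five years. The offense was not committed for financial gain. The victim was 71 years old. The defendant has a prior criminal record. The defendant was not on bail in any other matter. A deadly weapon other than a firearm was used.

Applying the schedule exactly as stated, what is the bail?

Base amounts from the schedule: misdemeanor vandalism $6,200; vehicle burglary $1,600; simple assault $3,050; felony DUI $40,000.
Stacking rule: highest base plus 10% of each additional charge. Highest is felony DUI at $40,000. Additional: $6,200 × 10% = $620; $1,600 × 10% = $160; $3,050 × 10% = $305. Combined base = $40,000 + $1,085 = $41,085.
Offense involved a victim aged 65 or older (+50%): $41,085 × 1.5 = $61,627.50.
A deadly weapon other than a firearm was used (+60%): $61,627.50 × 1.6 = $98,604.
$98,604 is at or above the $7,000 minimum.

$98,604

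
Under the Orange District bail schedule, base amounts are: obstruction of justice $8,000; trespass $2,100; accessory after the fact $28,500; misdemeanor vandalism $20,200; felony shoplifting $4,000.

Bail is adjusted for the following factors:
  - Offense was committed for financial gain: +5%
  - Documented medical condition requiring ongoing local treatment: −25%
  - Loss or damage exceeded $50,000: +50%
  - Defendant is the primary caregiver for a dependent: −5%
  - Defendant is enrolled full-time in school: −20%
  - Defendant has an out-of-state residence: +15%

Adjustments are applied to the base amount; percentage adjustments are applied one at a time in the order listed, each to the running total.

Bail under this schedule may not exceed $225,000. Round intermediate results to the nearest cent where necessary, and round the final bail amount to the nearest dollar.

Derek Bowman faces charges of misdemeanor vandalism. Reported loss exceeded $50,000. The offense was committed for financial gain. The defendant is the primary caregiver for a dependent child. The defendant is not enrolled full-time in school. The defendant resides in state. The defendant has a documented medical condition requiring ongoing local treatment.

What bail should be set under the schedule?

$22,668

Base amounts from the schedule: misdemeanor vandalism $20,200.
Single charge. Combined base = $20,200.
Offense was committed for financial gain (+5%): $20,200 × 1.05 = $21,210.
Documented medical condition requiring ongoing local treatment (−25%): $21,210 × 0.75 = $15,907.50.
Loss or damage exceeded $50,000 (+50%): $15,907.50 × 1.5 = $23,861.25.
Defendant is the primary caregiver for a dependent (−5%): $23,861.25 × 0.95 = $22,668.19.
$22,668.19 is within the $225,000 maximum.
Rounded to the nearest dollar: $22,668.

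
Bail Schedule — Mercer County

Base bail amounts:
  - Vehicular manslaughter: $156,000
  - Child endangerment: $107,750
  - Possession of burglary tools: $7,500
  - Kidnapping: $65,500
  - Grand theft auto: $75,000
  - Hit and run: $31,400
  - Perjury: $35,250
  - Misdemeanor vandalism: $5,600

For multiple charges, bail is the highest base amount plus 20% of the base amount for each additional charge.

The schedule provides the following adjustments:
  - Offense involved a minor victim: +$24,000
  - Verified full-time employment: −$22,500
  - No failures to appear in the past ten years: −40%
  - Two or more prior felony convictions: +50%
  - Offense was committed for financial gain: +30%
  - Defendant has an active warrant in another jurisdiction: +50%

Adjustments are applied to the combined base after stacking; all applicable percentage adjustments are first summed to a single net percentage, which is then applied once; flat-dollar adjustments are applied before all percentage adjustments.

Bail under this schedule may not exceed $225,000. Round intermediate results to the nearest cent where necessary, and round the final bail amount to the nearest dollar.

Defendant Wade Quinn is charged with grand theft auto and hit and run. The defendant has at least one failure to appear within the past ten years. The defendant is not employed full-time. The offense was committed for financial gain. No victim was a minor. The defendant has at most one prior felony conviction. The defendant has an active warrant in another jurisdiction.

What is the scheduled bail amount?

Base amounts from the schedule: grand theft auto $75,000; hit and run $31,400.
Stacking rule: highest base plus 20% of each additional charge. Highest is grand theft auto at $75,000. Additional: $31,400 × 20% = $6,280. Combined base = $75,000 + $6,280 = $81,280.
Net percentage adjustment: +30% +50% = +80%. $81,280 × 1.8 = $146,304.
$146,304 is within the $225,000 maximum.

$146,304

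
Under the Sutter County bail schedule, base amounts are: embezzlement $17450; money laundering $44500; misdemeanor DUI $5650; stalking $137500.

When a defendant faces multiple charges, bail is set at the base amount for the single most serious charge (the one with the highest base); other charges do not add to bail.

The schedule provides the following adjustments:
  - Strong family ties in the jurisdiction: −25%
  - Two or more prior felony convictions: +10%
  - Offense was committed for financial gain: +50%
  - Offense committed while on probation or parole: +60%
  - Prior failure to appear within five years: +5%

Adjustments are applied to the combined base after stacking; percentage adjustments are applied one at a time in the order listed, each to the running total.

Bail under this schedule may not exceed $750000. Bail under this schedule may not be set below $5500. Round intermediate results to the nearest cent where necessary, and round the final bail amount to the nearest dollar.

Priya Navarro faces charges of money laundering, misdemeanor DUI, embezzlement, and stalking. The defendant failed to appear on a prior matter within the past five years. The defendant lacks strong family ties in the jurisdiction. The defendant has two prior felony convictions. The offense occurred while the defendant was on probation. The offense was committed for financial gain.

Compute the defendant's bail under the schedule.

Base amounts from the schedule: money laundering $44500; misdemeanor DUI $5650; embezzlement $17450; stalking $137500.
Stacking rule: use the highest base only. Highest is stalking at $137500. Combined base = $137500.
Two or more prior felony convictions (+10%): $137500 × 1.1 = $151250.
Offense was committed for financial gain (+50%): $151250 × 1.5 = $226875.
Offense committed while on probation or parole (+60%): $226875 × 1.6 = $363000.
Prior failure to appear within five years (+5%): $363000 × 1.05 = $381150.
$381150 is within the $750000 maximum.
$381150 is at or above the $5500 minimum.

$381150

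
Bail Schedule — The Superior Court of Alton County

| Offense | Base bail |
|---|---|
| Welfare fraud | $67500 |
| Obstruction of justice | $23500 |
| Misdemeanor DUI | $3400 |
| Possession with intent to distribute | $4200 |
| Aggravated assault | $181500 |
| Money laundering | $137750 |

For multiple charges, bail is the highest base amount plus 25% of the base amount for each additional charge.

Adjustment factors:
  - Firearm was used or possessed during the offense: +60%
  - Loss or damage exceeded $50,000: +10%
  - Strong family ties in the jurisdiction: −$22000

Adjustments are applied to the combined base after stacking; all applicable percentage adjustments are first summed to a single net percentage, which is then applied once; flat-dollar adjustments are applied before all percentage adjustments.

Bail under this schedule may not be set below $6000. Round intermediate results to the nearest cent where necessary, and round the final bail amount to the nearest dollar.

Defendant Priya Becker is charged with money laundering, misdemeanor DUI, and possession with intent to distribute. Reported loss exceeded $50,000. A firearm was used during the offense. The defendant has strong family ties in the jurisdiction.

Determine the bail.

Base amounts from the schedule: money laundering $137750; misdemeanor DUI $3400; possession with intent to distribute $4200.
Stacking rule: highest base plus 25% of each additional charge. Highest is money laundering at $137750. Additional: $3400 × 25% = $850; $4200 × 25% = $1050. Combined base = $137750 + $1900 = $139650.
Strong family ties in the jurisdiction (−$22000 flat): $139650 − $22000 = $117650.
Net percentage adjustment: +60% +10% = +70%. $117650 × 1.7 = $200005.
$200005 is at or above the $6000 minimum.

$200005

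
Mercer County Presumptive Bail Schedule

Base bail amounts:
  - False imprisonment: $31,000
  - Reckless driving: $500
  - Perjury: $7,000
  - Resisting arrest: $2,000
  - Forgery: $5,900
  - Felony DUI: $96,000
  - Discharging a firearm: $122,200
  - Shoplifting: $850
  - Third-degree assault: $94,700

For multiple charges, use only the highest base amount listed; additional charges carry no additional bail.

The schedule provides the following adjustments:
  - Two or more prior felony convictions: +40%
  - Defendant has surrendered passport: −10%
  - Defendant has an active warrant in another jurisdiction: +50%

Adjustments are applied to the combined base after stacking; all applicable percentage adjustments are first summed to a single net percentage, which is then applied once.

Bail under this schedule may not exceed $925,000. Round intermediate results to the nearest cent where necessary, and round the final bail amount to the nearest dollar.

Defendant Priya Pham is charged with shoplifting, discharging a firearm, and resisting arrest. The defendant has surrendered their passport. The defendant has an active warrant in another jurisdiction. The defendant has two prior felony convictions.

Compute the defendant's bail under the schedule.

$219,960

Base amounts from the schedule: shoplifting $850; discharging a firearm $122,200; resisting arrest $2,000.
Stacking rule: use the highest base only. Highest is discharging a firearm at $122,200. Combined base = $122,200.
Net percentage adjustment: +40% −10% +50% = +80%. $122,200 × 1.8 = $219,960.
$219,960 is within the $925,000 maximum.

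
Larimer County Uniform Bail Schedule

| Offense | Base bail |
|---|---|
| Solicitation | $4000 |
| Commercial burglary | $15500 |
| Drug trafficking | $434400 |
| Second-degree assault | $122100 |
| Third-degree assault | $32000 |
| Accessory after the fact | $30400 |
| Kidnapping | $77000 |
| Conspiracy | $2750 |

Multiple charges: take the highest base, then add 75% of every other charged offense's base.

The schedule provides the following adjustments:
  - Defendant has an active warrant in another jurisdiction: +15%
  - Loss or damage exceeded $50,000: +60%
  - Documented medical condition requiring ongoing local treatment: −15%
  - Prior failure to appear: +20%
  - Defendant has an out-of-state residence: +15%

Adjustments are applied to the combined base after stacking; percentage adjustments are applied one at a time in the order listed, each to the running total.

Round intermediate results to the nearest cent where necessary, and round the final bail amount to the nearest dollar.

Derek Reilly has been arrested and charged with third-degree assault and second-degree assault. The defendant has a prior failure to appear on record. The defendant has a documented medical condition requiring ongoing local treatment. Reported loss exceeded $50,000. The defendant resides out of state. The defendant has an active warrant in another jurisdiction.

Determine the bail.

$315331

Base amounts from the schedule: third-degree assault $32000; second-degree assault $122100.
Stacking rule: highest base plus 75% of each additional charge. Highest is second-degree assault at $122100. Additional: $32000 × 75% = $24000. Combined base = $122100 + $24000 = $146100.
Defendant has an active warrant in another jurisdiction (+15%): $146100 × 1.15 = $168015.
Loss or damage exceeded $50,000 (+60%): $168015 × 1.6 = $268824.
Documented medical condition requiring ongoing local treatment (−15%): $268824 × 0.85 = $228500.40.
Prior failure to appear (+20%): $228500.40 × 1.2 = $274200.48.
Defendant has an out-of-state residence (+15%): $274200.48 × 1.15 = $315330.55.
Rounded to the nearest dollar: $315331.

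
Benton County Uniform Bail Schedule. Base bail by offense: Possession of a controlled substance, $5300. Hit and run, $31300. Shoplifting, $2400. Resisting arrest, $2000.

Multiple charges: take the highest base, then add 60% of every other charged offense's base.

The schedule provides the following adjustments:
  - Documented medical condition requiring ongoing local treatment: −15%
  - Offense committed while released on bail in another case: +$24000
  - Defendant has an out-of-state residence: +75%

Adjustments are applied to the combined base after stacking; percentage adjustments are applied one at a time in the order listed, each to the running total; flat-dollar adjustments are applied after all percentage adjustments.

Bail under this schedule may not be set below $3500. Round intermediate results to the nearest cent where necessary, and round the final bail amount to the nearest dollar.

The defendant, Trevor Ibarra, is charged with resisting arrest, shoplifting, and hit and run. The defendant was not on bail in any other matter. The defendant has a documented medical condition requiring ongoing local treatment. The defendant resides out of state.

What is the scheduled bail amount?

$50486

Base amounts from the schedule: resisting arrest $2000; shoplifting $2400; hit and run $31300.
Stacking rule: highest base plus 60% of each additional charge. Highest is hit and run at $31300. Additional: $2000 × 60% = $1200; $2400 × 60% = $1440. Combined base = $31300 + $2640 = $33940.
Documented medical condition requiring ongoing local treatment (−15%): $33940 × 0.85 = $28849.
Defendant has an out-of-state residence (+75%): $28849 × 1.75 = $50485.75.
$50485.75 is at or above the $3500 minimum.
Rounded to the nearest dollar: $50486.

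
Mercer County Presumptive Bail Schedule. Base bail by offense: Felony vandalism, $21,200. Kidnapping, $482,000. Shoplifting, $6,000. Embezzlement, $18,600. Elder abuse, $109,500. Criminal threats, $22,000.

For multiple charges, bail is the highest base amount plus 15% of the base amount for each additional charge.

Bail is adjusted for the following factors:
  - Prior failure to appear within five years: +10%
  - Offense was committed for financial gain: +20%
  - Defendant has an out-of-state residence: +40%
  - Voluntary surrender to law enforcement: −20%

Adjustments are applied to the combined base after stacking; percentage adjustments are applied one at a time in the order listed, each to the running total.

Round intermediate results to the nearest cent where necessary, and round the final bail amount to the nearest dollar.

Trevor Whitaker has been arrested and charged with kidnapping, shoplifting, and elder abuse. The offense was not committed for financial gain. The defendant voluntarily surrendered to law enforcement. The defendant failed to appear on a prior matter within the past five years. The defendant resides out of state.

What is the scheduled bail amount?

$615,168

Base amounts from the schedule: kidnapping $482,000; shoplifting $6,000; elder abuse $109,500.
Stacking rule: highest base plus 15% of each additional charge. Highest is kidnapping at $482,000. Additional: $6,000 × 15% = $900; $109,500 × 15% = $16,425. Combined base = $482,000 + $17,325 = $499,325.
Prior failure to appear within five years (+10%): $499,325 × 1.1 = $549,257.50.
Defendant has an out-of-state residence (+40%): $549,257.50 × 1.4 = $768,960.50.
Voluntary surrender to law enforcement (−20%): $768,960.50 × 0.8 = $615,168.40.
Rounded to the nearest dollar: $615,168.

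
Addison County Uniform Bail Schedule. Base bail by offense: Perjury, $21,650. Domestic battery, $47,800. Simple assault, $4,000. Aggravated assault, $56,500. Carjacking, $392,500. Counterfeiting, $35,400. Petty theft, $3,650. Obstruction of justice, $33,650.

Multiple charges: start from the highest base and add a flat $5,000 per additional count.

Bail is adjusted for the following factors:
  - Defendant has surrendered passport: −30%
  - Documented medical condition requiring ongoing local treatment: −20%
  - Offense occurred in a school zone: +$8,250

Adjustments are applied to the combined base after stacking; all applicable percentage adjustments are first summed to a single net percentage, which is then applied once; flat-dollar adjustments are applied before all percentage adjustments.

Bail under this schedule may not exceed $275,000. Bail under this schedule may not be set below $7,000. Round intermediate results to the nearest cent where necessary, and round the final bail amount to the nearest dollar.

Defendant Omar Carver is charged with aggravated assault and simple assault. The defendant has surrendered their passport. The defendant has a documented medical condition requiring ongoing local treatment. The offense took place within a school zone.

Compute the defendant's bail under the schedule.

$34,875

Base amounts from the schedule: aggravated assault $56,500; simple assault $4,000.
Stacking rule: highest base plus $5,000 per additional charge. Highest is aggravated assault at $56,500; 1 additional charge → +$5,000. Combined base = $61,500.
Offense occurred in a school zone (+$8,250 flat): $61,500 + $8,250 = $69,750.
Net percentage adjustment: −30% −20% = −50%. $69,750 × 0.5 = $34,875.
$34,875 is within the $275,000 maximum.
$34,875 is at or above the $7,000 minimum.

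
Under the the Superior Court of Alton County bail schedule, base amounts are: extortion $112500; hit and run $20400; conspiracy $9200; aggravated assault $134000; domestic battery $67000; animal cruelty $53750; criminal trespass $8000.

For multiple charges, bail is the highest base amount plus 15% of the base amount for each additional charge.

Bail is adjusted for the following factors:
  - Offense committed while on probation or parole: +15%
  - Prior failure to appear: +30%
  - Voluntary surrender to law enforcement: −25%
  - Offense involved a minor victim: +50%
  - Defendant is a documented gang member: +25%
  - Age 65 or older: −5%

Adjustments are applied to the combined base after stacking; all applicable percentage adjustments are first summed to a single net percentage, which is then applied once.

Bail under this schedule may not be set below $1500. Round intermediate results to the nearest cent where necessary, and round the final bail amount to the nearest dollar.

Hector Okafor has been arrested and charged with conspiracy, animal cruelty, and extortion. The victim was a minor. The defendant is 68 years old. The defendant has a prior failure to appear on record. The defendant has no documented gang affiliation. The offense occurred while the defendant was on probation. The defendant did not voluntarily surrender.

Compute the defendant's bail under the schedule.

Base amounts from the schedule: conspiracy $9200; animal cruelty $53750; extortion $112500.
Stacking rule: highest base plus 15% of each additional charge. Highest is extortion at $112500. Additional: $9200 × 15% = $1380; $53750 × 15% = $8062.50. Combined base = $112500 + $9442.50 = $121942.50.
Net percentage adjustment: +15% +30% +50% −5% = +90%. $121942.50 × 1.9 = $231690.75.
$231690.75 is at or above the $1500 minimum.
Rounded to the nearest dollar: $231691.

$231691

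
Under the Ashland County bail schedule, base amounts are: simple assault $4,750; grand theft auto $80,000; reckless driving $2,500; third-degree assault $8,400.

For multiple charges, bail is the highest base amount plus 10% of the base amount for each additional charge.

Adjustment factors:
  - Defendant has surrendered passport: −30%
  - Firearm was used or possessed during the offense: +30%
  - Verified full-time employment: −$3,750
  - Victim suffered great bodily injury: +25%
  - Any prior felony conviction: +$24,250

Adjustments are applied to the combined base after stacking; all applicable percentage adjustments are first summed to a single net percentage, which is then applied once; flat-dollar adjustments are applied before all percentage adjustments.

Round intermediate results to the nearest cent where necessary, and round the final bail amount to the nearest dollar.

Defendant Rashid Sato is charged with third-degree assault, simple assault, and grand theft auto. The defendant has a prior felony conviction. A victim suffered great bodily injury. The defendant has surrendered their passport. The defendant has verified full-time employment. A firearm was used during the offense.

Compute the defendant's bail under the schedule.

Base amounts from the schedule: third-degree assault $8,400; simple assault $4,750; grand theft auto $80,000.
Stacking rule: highest base plus 10% of each additional charge. Highest is grand theft auto at $80,000. Additional: $8,400 × 10% = $840; $4,750 × 10% = $475. Combined base = $80,000 + $1,315 = $81,315.
Verified full-time employment (−$3,750 flat): $81,315 − $3,750 = $77,565.
Any prior felony conviction (+$24,250 flat): $77,565 + $24,250 = $101,815.
Net percentage adjustment: −30% +30% +25% = +25%. $101,815 × 1.25 = $127,268.75.
Rounded to the nearest dollar: $127,269.

$127,269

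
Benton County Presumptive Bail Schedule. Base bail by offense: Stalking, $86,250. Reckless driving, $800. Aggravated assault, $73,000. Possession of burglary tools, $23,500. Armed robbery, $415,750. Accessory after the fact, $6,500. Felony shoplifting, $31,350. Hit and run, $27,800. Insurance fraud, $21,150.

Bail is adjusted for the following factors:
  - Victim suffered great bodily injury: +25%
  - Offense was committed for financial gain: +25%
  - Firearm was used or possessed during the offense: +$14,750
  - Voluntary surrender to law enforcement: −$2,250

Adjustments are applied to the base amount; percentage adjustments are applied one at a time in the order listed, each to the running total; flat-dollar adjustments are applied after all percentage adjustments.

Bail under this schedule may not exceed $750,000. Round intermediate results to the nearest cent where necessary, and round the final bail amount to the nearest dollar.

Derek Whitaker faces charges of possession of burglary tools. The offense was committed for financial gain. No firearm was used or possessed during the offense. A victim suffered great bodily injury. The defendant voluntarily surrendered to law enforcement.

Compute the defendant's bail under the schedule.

$34,469

Base amounts from the schedule: possession of burglary tools $23,500.
Single charge. Combined base = $23,500.
Victim suffered great bodily injury (+25%): $23,500 × 1.25 = $29,375.
Offense was committed for financial gain (+25%): $29,375 × 1.25 = $36,718.75.
Voluntary surrender to law enforcement (−$2,250 flat): $36,718.75 − $2,250 = $34,468.75.
$34,468.75 is within the $750,000 maximum.
Rounded to the nearest dollar: $34,469.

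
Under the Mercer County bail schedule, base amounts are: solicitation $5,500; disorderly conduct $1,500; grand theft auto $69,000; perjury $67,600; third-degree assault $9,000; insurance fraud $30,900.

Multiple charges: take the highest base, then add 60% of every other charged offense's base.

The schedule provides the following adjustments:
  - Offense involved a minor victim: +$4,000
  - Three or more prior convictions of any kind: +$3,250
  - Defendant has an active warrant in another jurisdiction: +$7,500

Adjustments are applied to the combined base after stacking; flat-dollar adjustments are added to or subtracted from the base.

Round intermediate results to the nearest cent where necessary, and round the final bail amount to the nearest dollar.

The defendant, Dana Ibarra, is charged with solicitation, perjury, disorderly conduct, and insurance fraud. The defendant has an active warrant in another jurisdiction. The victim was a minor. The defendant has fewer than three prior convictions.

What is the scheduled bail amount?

$101,840

Base amounts from the schedule: solicitation $5,500; perjury $67,600; disorderly conduct $1,500; insurance fraud $30,900.
Stacking rule: highest base plus 60% of each additional charge. Highest is perjury at $67,600. Additional: $5,500 × 60% = $3,300; $1,500 × 60% = $900; $30,900 × 60% = $18,540. Combined base = $67,600 + $22,740 = $90,340.
Offense involved a minor victim (+$4,000 flat): $90,340 + $4,000 = $94,340.
Defendant has an active warrant in another jurisdiction (+$7,500 flat): $94,340 + $7,500 = $101,840.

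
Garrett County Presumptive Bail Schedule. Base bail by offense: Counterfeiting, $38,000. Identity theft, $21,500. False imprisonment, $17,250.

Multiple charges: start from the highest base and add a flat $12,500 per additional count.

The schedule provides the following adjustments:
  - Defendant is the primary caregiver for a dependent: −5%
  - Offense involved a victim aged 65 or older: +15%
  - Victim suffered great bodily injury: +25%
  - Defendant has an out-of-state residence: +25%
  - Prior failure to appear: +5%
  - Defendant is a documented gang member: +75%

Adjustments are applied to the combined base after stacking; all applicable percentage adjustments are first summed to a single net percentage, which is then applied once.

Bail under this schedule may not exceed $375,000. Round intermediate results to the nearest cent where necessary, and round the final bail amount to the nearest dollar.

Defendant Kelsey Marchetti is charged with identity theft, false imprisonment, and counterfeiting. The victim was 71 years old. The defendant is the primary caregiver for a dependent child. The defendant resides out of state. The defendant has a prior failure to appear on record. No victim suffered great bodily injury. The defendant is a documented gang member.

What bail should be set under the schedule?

Base amounts from the schedule: identity theft $21,500; false imprisonment $17,250; counterfeiting $38,000.
Stacking rule: highest base plus $12,500 per additional charge. Highest is counterfeiting at $38,000; 2 additional charges → +$25,000. Combined base = $63,000.
Net percentage adjustment: −5% +15% +25% +5% +75% = +115%. $63,000 × 2.15 = $135,450.
$135,450 is within the $375,000 maximum.

$135,450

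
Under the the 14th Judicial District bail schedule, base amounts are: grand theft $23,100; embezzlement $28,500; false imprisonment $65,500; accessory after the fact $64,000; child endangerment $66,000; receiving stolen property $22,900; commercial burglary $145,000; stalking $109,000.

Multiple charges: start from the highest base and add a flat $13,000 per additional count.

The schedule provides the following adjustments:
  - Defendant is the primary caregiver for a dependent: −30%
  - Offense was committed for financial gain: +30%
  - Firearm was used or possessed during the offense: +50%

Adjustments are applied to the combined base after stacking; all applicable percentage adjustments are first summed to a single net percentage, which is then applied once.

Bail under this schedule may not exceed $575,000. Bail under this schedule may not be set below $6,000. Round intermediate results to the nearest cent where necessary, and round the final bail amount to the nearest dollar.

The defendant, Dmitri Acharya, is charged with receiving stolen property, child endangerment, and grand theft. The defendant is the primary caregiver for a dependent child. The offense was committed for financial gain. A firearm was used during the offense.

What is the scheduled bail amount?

$138,000

Base amounts from the schedule: receiving stolen property $22,900; child endangerment $66,000; grand theft $23,100.
Stacking rule: highest base plus $13,000 per additional charge. Highest is child endangerment at $66,000; 2 additional charges → +$26,000. Combined base = $92,000.
Net percentage adjustment: −30% +30% +50% = +50%. $92,000 × 1.5 = $138,000.
$138,000 is within the $575,000 maximum.
$138,000 is at or above the $6,000 minimum.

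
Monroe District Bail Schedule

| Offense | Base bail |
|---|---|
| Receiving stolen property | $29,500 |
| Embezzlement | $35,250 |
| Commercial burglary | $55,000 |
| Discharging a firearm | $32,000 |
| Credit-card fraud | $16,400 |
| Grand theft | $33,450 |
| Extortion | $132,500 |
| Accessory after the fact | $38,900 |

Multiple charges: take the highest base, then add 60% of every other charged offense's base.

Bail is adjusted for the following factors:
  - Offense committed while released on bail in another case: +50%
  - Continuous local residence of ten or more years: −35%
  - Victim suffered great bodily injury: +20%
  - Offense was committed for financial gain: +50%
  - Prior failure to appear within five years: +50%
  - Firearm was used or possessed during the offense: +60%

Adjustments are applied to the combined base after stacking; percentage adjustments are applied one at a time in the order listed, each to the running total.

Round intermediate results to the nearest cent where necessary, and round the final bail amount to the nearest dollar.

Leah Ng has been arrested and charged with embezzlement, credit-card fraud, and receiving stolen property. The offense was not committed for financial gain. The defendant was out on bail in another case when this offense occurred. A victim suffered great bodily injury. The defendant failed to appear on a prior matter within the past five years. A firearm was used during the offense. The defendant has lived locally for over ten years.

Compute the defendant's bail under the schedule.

$176,314

Base amounts from the schedule: embezzlement $35,250; credit-card fraud $16,400; receiving stolen property $29,500.
Stacking rule: highest base plus 60% of each additional charge. Highest is embezzlement at $35,250. Additional: $16,400 × 60% = $9,840; $29,500 × 60% = $17,700. Combined base = $35,250 + $27,540 = $62,790.
Offense committed while released on bail in another case (+50%): $62,790 × 1.5 = $94,185.
Continuous local residence of ten or more years (−35%): $94,185 × 0.65 = $61,220.25.
Victim suffered great bodily injury (+20%): $61,220.25 × 1.2 = $73,464.30.
Prior failure to appear within five years (+50%): $73,464.30 × 1.5 = $110,196.45.
Firearm was used or possessed during the offense (+60%): $110,196.45 × 1.6 = $176,314.32.
Rounded to the nearest dollar: $176,314.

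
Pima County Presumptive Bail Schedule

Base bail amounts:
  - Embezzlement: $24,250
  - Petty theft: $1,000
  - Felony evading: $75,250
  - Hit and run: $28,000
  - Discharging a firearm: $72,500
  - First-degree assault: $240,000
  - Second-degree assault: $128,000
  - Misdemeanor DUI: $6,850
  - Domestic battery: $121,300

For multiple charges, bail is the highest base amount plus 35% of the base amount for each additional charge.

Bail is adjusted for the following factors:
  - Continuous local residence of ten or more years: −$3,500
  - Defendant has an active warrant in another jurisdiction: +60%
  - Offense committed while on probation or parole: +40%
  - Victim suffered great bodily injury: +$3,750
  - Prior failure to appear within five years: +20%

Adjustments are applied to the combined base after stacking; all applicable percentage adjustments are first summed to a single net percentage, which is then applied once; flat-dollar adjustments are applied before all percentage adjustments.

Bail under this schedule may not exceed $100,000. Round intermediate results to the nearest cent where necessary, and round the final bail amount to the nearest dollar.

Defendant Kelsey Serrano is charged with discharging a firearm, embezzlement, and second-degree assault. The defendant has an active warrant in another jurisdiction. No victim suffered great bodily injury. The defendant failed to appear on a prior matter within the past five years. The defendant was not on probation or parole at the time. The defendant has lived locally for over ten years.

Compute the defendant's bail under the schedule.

Base amounts from the schedule: discharging a firearm $72,500; embezzlement $24,250; second-degree assault $128,000.
Stacking rule: highest base plus 35% of each additional charge. Highest is second-degree assault at $128,000. Additional: $72,500 × 35% = $25,375; $24,250 × 35% = $8,487.50. Combined base = $128,000 + $33,862.50 = $161,862.50.
Continuous local residence of ten or more years (−$3,500 flat): $161,862.50 − $3,500 = $158,362.50.
Net percentage adjustment: +60% +20% = +80%. $158,362.50 × 1.8 = $285,052.50.
Result $285,052.50 exceeds the maximum of $100,000; bail is capped at $100,000.

$100,000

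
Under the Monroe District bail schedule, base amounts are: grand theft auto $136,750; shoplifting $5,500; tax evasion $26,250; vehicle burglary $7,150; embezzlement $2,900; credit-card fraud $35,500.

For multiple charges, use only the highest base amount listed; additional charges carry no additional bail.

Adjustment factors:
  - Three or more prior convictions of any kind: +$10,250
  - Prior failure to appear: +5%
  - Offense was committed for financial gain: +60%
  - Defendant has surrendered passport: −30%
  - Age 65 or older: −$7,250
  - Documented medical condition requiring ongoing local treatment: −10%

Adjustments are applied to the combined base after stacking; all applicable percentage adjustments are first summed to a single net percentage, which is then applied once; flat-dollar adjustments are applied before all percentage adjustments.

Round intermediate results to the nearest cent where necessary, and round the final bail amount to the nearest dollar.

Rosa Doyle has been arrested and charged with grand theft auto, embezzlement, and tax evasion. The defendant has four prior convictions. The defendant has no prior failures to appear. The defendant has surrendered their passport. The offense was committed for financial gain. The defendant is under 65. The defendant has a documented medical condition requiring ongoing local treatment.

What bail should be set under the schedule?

$176,400

Base amounts from the schedule: grand theft auto $136,750; embezzlement $2,900; tax evasion $26,250.
Stacking rule: use the highest base only. Highest is grand theft auto at $136,750. Combined base = $136,750.
Three or more prior convictions of any kind (+$10,250 flat): $136,750 + $10,250 = $147,000.
Net percentage adjustment: +60% −30% −10% = +20%. $147,000 × 1.2 = $176,400.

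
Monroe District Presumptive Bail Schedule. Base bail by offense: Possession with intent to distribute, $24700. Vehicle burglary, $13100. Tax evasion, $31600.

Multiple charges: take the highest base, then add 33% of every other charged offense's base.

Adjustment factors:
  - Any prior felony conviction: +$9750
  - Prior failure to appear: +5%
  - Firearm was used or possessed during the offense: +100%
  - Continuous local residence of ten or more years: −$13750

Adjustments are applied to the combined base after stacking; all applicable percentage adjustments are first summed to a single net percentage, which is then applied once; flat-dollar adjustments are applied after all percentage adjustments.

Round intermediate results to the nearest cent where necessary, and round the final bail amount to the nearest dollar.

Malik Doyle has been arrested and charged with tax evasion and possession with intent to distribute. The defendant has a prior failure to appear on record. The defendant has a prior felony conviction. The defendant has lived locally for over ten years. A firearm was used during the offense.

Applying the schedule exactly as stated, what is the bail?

$77490

Base amounts from the schedule: tax evasion $31600; possession with intent to distribute $24700.
Stacking rule: highest base plus 33% of each additional charge. Highest is tax evasion at $31600. Additional: $24700 × 33% = $8151. Combined base = $31600 + $8151 = $39751.
Net percentage adjustment: +5% +100% = +105%. $39751 × 2.05 = $81489.55.
Any prior felony conviction (+$9750 flat): $81489.55 + $9750 = $91239.55.
Continuous local residence of ten or more years (−$13750 flat): $91239.55 − $13750 = $77489.55.
Rounded to the nearest dollar: $77490.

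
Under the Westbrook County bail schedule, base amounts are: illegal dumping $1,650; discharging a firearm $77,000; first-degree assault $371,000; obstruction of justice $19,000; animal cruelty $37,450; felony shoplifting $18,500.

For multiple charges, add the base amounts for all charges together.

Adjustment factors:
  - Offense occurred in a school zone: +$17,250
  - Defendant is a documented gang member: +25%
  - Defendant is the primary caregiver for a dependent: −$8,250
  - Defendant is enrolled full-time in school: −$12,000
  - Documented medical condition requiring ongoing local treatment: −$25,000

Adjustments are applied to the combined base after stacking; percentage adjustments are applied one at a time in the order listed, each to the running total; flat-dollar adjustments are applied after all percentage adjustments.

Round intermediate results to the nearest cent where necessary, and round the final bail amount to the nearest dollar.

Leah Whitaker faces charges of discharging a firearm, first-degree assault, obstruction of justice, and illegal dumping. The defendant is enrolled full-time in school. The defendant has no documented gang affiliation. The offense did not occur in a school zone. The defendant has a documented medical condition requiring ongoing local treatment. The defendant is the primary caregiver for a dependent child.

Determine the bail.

$423,400

Base amounts from the schedule: discharging a firearm $77,000; first-degree assault $371,000; obstruction of justice $19,000; illegal dumping $1,650.
Stacking rule: sum of all bases. $77,000 + $371,000 + $19,000 + $1,650 = $468,650.
Defendant is the primary caregiver for a dependent (−$8,250 flat): $468,650 − $8,250 = $460,400.
Defendant is enrolled full-time in school (−$12,000 flat): $460,400 − $12,000 = $448,400.
Documented medical condition requiring ongoing local treatment (−$25,000 flat): $448,400 − $25,000 = $423,400.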